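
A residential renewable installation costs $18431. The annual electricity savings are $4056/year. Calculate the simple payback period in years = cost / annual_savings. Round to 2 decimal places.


Simple payback period = initial cost / annual savings
Payback = 18431 / 4056
Payback = 4.54 years

4.54


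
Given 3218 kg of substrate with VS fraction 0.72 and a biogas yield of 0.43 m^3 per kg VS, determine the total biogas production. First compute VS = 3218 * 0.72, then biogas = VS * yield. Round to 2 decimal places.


Compute volatile solids:
  VS = mass * VS_fraction = 3218 * 0.72 = 2316.96 kg
Calculate biogas volume:
  Biogas = VS * specific_yield = 2316.96 * 0.43
  Biogas = 996.29 m^3

996.29


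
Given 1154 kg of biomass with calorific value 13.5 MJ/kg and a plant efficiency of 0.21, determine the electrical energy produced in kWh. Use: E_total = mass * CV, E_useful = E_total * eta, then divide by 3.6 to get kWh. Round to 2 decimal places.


Total energy = mass * CV = 1154 * 13.5 = 15579.0 MJ
Useful energy = total * eta = 15579.0 * 0.21 = 3271.59 MJ
Convert to kWh: 3271.59 / 3.6
Useful energy = 908.78 kWh

908.78


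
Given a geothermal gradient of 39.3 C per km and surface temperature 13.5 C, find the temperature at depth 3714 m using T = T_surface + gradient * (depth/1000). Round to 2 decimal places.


Convert depth to km: 3714 / 1000 = 3.714 km
Temperature increase = gradient * depth_km = 39.3 * 3.714 = 145.96 C
Temperature at depth = T_surface + delta_T = 13.5 + 145.96
T = 159.46 C

159.46


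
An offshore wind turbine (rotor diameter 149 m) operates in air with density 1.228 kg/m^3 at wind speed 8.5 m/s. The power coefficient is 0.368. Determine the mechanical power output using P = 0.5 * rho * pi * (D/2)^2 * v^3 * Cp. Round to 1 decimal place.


Step 1 -- Compute swept area:
  A = pi * (D/2)^2 = pi * (149/2)^2 = 17436.62 m^2
Step 2 -- Apply wind power equation:
  P = 0.5 * rho * A * v^3 * Cp
  v^3 = 8.5^3 = 614.125
  P = 0.5 * 1.228 * 17436.62 * 614.125 * 0.368
  P = 2419554.4 W

2419554.4


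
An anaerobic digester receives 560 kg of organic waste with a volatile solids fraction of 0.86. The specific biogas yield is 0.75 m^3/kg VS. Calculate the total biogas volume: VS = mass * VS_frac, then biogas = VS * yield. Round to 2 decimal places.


Compute volatile solids:
  VS = mass * VS_fraction = 560 * 0.86 = 481.6 kg
Calculate biogas volume:
  Biogas = VS * specific_yield = 481.6 * 0.75
  Biogas = 361.20 m^3

361.20


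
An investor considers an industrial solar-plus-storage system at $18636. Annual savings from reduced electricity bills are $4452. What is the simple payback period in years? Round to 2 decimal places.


Simple payback period = initial cost / annual savings
Payback = 18636 / 4452
Payback = 4.19 years

4.19


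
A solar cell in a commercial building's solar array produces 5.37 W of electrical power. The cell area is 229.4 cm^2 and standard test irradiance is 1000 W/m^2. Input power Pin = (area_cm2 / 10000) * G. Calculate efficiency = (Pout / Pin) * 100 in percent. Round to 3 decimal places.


First compute the input power:
  Pin = area_cm2 / 10000 * G = 229.4 / 10000 * 1000 = 22.94 W
Then compute efficiency:
  Efficiency = (Pout / Pin) * 100 = (5.37 / 22.94) * 100
  Efficiency = 23.409%

23.409


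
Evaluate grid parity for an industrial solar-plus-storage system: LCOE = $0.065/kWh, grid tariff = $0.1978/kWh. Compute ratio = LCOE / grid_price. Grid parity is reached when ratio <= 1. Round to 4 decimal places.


Compare LCOE to grid price:
  LCOE = $0.065/kWh, Grid price = $0.1978/kWh
  Ratio = LCOE / grid_price = 0.065 / 0.1978 = 0.3286
  Grid parity achieved (ratio <= 1)? yes

0.3286


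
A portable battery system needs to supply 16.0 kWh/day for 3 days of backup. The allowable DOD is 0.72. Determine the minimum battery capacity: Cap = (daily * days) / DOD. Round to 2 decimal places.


Total energy needed = daily * days = 16.0 * 3 = 48.0 kWh
Account for depth of discharge:
  Cap = total_energy / DOD = 48.0 / 0.72
  Cap = 66.67 kWh

66.67


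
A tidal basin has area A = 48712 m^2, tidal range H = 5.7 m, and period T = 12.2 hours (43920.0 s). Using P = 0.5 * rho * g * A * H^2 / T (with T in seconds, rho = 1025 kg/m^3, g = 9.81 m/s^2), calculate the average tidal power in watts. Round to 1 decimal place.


Convert period to seconds: T = 12.2 * 3600 = 43920.0 s
H^2 = 5.7^2 = 32.49
P = 0.5 * rho * g * A * H^2 / T
P = 0.5 * 1025 * 9.81 * 48712 * 32.49 / 43920.0
P = 181170.0 W

181170.0


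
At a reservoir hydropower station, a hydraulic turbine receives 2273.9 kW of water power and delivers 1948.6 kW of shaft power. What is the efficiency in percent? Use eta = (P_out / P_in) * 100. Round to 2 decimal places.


Turbine efficiency = (output power / input power) * 100
eta = (1948.6 / 2273.9) * 100
eta = 85.69%

85.69


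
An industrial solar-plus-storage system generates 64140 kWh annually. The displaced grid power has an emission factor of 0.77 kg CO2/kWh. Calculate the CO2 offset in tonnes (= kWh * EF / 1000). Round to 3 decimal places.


CO2 offset in kg = generation * emission_factor
CO2 offset = 64140 * 0.77 = 49387.8 kg
Convert to tonnes:
  CO2 offset = 49387.8 / 1000 = 49.388 tonnes

49.388


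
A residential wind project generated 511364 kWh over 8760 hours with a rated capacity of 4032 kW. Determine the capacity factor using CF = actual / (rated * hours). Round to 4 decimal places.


Capacity factor = actual output / maximum possible output
Maximum possible = rated * hours = 4032 * 8760 = 35320320 kWh
CF = 511364 / 35320320
CF = 0.0145

0.0145


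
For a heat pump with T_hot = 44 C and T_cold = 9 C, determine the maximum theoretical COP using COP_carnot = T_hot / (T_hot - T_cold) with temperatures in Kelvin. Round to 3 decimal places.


Convert to Kelvin:
  T_hot = 44 + 273.15 = 317.15 K
  T_cold = 9 + 273.15 = 282.15 K
Apply Carnot COP formula:
  COP = T_hot_K / (T_hot_K - T_cold_K) = 317.15 / 35.0
  COP = 9.061

9.061


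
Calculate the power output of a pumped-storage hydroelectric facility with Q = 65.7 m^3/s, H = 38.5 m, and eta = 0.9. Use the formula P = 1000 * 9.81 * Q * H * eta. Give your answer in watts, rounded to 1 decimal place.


Apply the hydropower formula P = rho * g * Q * H * eta
rho * g = 1000 * 9.81 = 9810.0
P = 9810.0 * 65.7 * 38.5 * 0.9
P = 22332514.1 W

22332514.1


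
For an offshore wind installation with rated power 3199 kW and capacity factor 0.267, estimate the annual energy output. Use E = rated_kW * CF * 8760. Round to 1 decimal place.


Annual energy = rated_kW * capacity_factor * hours_per_year
Given: P_rated = 3199 kW, CF = 0.267, hours = 8760
E = 3199 * 0.267 * 8760
E = 7482205.1 kWh

7482205.1


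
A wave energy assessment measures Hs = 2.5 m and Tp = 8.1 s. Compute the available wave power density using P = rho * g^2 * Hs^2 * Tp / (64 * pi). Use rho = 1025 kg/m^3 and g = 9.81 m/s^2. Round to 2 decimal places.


Apply wave power formula:
  g^2 = 9.81^2 = 96.2361
  Hs^2 = 2.5^2 = 6.25
  Numerator = rho * g^2 * Hs^2 * Tp = 1025 * 96.2361 * 6.25 * 8.1 = 4993751.38
  Denominator = 64 * pi = 201.0619
  P = 4993751.38 / 201.0619 = 24836.88 W/m

24836.88


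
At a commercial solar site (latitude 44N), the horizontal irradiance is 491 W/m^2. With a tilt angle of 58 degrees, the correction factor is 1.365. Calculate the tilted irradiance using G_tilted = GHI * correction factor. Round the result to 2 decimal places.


Identify the given values:
  GHI = 491 W/m^2, tilt correction factor = 1.365
Apply the formula G_tilted = GHI * factor:
  G_tilted = 491 * 1.365
  G_tilted = 670.22 W/m^2

670.22


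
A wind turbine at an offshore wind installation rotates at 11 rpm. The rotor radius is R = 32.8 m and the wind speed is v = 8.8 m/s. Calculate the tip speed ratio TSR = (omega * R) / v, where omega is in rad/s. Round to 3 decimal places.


Convert rotational speed to rad/s:
  omega = 11 * 2 * pi / 60 = 1.1519 rad/s
Compute tip speed:
  v_tip = omega * R = 1.1519 * 32.8 = 37.783 m/s
Tip speed ratio:
  TSR = v_tip / v_wind = 37.783 / 8.8 = 4.294

4.294


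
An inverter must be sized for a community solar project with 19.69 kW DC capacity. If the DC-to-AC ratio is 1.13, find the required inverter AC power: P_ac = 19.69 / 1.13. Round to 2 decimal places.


The inverter AC capacity is determined by the DC/AC ratio.
Given: P_dc = 19.69 kW, DC/AC ratio = 1.13
P_ac = P_dc / ratio = 19.69 / 1.13
P_ac = 17.42 kW

17.42


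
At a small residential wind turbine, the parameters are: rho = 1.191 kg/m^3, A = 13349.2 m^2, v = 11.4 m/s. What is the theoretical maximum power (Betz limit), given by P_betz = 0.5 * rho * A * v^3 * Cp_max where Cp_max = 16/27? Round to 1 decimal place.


The Betz coefficient Cp_max = 16/27 = 0.5926
v^3 = 11.4^3 = 1481.544
P_betz = 0.5 * rho * A * v^3 * Cp_max
P_betz = 0.5 * 1.191 * 13349.2 * 1481.544 * 0.5926
P_betz = 6979234.3 W

6979234.3


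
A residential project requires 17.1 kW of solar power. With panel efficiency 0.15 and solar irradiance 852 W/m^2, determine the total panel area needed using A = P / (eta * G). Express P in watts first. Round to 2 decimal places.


Convert target power to watts: P = 17.1 * 1000 = 17100.0 W
Compute denominator: eta * G = 0.15 * 852 = 127.8
Required area A = P / (eta * G) = 17100.0 / 127.8
A = 133.80 m^2

133.80


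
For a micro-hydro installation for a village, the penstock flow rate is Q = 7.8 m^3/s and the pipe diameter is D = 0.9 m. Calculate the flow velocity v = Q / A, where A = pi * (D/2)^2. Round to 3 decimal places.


Compute pipe cross-sectional area:
  A = pi * (D/2)^2 = pi * (0.9/2)^2 = 0.6362 m^2
Calculate velocity:
  v = Q / A = 7.8 / 0.6362
  v = 12.261 m/s

12.261


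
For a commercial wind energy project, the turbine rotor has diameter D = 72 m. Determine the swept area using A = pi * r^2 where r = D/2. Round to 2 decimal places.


Compute the rotor radius:
  r = D / 2 = 72 / 2 = 36.0 m
Calculate swept area:
  A = pi * r^2 = pi * 36.0^2
  A = 4071.50 m^2

4071.50


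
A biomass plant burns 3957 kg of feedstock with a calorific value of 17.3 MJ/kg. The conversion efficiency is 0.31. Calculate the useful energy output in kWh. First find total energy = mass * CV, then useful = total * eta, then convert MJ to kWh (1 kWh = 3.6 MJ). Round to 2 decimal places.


Total energy = mass * CV = 3957 * 17.3 = 68456.1 MJ
Useful energy = total * eta = 68456.1 * 0.31 = 21221.39 MJ
Convert to kWh: 21221.39 / 3.6
Useful energy = 5894.83 kWh

5894.83


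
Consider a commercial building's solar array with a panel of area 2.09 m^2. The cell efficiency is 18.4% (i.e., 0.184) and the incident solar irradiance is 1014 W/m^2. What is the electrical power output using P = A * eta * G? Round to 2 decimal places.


Use the solar power formula P = A * eta * G.
Given: A = 2.09 m^2, eta = 0.184, G = 1014 W/m^2
P = 2.09 * 0.184 * 1014
P = 389.94 W

389.94


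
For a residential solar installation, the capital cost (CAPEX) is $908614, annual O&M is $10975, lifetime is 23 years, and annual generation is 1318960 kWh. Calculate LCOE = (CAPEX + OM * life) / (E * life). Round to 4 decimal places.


Total cost = CAPEX + OM * lifetime = 908614 + 10975 * 23 = 908614 + 252425 = 1161039
Total generation = annual * lifetime = 1318960 * 23 = 30336080 kWh
LCOE = 1161039 / 30336080
LCOE = 0.0383 $/kWh

0.0383


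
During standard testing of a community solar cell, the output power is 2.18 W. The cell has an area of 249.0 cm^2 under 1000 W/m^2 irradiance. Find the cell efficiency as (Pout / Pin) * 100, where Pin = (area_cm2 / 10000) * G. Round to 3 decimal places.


First compute the input power:
  Pin = area_cm2 / 10000 * G = 249.0 / 10000 * 1000 = 24.9 W
Then compute efficiency:
  Efficiency = (Pout / Pin) * 100 = (2.18 / 24.9) * 100
  Efficiency = 8.755%

8.755


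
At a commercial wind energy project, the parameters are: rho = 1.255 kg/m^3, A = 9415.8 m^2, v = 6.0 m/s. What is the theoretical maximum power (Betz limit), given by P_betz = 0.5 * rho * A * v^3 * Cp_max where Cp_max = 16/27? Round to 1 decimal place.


The Betz coefficient Cp_max = 16/27 = 0.5926
v^3 = 6.0^3 = 216.0
P_betz = 0.5 * rho * A * v^3 * Cp_max
P_betz = 0.5 * 1.255 * 9415.8 * 216.0 * 0.5926
P_betz = 756277.1 W

756277.1


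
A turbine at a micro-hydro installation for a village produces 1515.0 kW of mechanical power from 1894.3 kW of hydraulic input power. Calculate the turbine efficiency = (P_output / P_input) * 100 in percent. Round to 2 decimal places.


Turbine efficiency = (output power / input power) * 100
eta = (1515.0 / 1894.3) * 100
eta = 79.98%

79.98


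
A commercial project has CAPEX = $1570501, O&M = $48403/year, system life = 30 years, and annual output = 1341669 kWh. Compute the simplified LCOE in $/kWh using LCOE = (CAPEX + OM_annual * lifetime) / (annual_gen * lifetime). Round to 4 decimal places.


Total cost = CAPEX + OM * lifetime = 1570501 + 48403 * 30 = 1570501 + 1452090 = 3022591
Total generation = annual * lifetime = 1341669 * 30 = 40250070 kWh
LCOE = 3022591 / 40250070
LCOE = 0.0751 $/kWh

0.0751


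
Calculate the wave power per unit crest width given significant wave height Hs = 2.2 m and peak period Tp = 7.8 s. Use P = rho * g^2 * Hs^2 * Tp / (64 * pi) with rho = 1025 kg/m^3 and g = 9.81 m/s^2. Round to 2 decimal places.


Apply wave power formula:
  g^2 = 9.81^2 = 96.2361
  Hs^2 = 2.2^2 = 4.84
  Numerator = rho * g^2 * Hs^2 * Tp = 1025 * 96.2361 * 4.84 * 7.8 = 3723932.88
  Denominator = 64 * pi = 201.0619
  P = 3723932.88 / 201.0619 = 18521.32 W/m

18521.32


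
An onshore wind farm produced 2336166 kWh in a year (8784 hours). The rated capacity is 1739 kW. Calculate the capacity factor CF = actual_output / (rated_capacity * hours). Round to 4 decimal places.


Capacity factor = actual output / maximum possible output
Maximum possible = rated * hours = 1739 * 8784 = 15275376 kWh
CF = 2336166 / 15275376
CF = 0.1529

0.1529


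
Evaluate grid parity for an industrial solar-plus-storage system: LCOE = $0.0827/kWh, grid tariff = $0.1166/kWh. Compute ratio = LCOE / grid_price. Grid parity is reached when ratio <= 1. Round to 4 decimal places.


Compare LCOE to grid price:
  LCOE = $0.0827/kWh, Grid price = $0.1166/kWh
  Ratio = LCOE / grid_price = 0.0827 / 0.1166 = 0.7093
  Grid parity achieved (ratio <= 1)? yes

0.7093


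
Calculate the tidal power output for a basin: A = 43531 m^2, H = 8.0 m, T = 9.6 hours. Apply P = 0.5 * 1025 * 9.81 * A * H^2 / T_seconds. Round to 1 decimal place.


Convert period to seconds: T = 9.6 * 3600 = 34560.0 s
H^2 = 8.0^2 = 64.0
P = 0.5 * rho * g * A * H^2 / T
P = 0.5 * 1025 * 9.81 * 43531 * 64.0 / 34560.0
P = 405291.7 W

405291.7


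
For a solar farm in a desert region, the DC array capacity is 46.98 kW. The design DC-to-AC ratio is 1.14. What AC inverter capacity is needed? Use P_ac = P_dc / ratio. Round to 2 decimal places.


The inverter AC capacity is determined by the DC/AC ratio.
Given: P_dc = 46.98 kW, DC/AC ratio = 1.14
P_ac = P_dc / ratio = 46.98 / 1.14
P_ac = 41.21 kW

41.21


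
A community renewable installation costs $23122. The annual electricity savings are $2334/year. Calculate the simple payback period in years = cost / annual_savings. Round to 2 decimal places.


Simple payback period = initial cost / annual savings
Payback = 23122 / 2334
Payback = 9.91 years

9.91


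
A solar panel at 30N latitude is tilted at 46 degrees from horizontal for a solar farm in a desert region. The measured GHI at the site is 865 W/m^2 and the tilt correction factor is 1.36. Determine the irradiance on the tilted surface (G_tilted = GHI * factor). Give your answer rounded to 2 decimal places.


Identify the given values:
  GHI = 865 W/m^2, tilt correction factor = 1.36
Apply the formula G_tilted = GHI * factor:
  G_tilted = 865 * 1.36
  G_tilted = 1176.40 W/m^2

1176.40


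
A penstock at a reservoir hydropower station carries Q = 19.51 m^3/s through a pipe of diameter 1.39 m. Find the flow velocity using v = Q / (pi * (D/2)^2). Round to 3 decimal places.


Compute pipe cross-sectional area:
  A = pi * (D/2)^2 = pi * (1.39/2)^2 = 1.5175 m^2
Calculate velocity:
  v = Q / A = 19.51 / 1.5175
  v = 12.857 m/s

12.857


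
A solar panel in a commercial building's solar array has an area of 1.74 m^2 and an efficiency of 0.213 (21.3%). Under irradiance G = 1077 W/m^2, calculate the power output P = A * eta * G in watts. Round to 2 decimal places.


Use the solar power formula P = A * eta * G.
Given: A = 1.74 m^2, eta = 0.213, G = 1077 W/m^2
P = 1.74 * 0.213 * 1077
P = 399.16 W

399.16


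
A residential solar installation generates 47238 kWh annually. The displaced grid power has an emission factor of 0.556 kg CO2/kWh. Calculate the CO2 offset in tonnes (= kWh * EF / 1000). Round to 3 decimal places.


CO2 offset in kg = generation * emission_factor
CO2 offset = 47238 * 0.556 = 26264.33 kg
Convert to tonnes:
  CO2 offset = 26264.33 / 1000 = 26.264 tonnes

26.264


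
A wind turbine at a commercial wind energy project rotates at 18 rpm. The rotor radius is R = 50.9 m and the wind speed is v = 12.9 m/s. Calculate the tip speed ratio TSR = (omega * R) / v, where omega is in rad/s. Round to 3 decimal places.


Convert rotational speed to rad/s:
  omega = 18 * 2 * pi / 60 = 1.885 rad/s
Compute tip speed:
  v_tip = omega * R = 1.885 * 50.9 = 95.944 m/s
Tip speed ratio:
  TSR = v_tip / v_wind = 95.944 / 12.9 = 7.438

7.438


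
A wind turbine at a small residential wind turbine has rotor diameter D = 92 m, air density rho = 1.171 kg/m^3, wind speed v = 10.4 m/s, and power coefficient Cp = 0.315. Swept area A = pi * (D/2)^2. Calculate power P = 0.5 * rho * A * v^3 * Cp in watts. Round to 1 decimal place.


Step 1 -- Compute swept area:
  A = pi * (D/2)^2 = pi * (92/2)^2 = 6647.61 m^2
Step 2 -- Apply wind power equation:
  P = 0.5 * rho * A * v^3 * Cp
  v^3 = 10.4^3 = 1124.864
  P = 0.5 * 1.171 * 6647.61 * 1124.864 * 0.315
  P = 1379123.0 W

1379123.0


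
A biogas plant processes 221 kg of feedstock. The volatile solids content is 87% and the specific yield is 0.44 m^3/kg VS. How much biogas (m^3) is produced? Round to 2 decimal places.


Compute volatile solids:
  VS = mass * VS_fraction = 221 * 0.87 = 192.27 kg
Calculate biogas volume:
  Biogas = VS * specific_yield = 192.27 * 0.44
  Biogas = 84.60 m^3

84.60


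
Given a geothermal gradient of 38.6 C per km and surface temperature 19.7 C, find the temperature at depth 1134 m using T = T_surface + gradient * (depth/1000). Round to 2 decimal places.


Convert depth to km: 1134 / 1000 = 1.134 km
Temperature increase = gradient * depth_km = 38.6 * 1.134 = 43.77 C
Temperature at depth = T_surface + delta_T = 19.7 + 43.77
T = 63.47 C

63.47


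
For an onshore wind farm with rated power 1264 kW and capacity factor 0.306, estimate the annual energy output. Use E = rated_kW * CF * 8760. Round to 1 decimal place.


Annual energy = rated_kW * capacity_factor * hours_per_year
Given: P_rated = 1264 kW, CF = 0.306, hours = 8760
E = 1264 * 0.306 * 8760
E = 3388227.8 kWh

3388227.8


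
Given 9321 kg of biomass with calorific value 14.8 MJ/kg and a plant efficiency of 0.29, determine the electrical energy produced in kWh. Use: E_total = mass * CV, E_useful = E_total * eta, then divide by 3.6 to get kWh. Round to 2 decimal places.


Total energy = mass * CV = 9321 * 14.8 = 137950.8 MJ
Useful energy = total * eta = 137950.8 * 0.29 = 40005.73 MJ
Convert to kWh: 40005.73 / 3.6
Useful energy = 11112.70 kWh

11112.70


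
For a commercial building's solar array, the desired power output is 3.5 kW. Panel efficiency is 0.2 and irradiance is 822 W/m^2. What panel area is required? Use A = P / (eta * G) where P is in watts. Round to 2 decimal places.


Convert target power to watts: P = 3.5 * 1000 = 3500.0 W
Compute denominator: eta * G = 0.2 * 822 = 164.4
Required area A = P / (eta * G) = 3500.0 / 164.4
A = 21.29 m^2

21.29


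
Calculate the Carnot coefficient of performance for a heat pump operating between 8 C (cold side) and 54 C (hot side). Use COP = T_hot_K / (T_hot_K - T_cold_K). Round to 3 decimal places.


Convert to Kelvin:
  T_hot = 54 + 273.15 = 327.15 K
  T_cold = 8 + 273.15 = 281.15 K
Apply Carnot COP formula:
  COP = T_hot_K / (T_hot_K - T_cold_K) = 327.15 / 46.0
  COP = 7.112

7.112


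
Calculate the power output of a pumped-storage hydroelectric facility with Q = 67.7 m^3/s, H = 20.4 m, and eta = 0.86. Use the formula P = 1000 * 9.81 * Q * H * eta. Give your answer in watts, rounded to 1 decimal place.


Apply the hydropower formula P = rho * g * Q * H * eta
rho * g = 1000 * 9.81 = 9810.0
P = 9810.0 * 67.7 * 20.4 * 0.86
P = 11651619.5 W

11651619.5


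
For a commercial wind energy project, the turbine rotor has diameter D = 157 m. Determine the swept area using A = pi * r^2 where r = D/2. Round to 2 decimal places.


Compute the rotor radius:
  r = D / 2 = 157 / 2 = 78.5 m
Calculate swept area:
  A = pi * r^2 = pi * 78.5^2
  A = 19359.28 m^2

19359.28


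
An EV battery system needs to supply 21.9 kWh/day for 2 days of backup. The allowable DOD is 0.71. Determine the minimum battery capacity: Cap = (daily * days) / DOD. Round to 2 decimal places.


Total energy needed = daily * days = 21.9 * 2 = 43.8 kWh
Account for depth of discharge:
  Cap = total_energy / DOD = 43.8 / 0.71
  Cap = 61.69 kWh

61.69


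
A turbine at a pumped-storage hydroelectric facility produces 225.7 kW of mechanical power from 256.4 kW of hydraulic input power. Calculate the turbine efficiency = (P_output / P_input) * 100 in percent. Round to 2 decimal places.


Turbine efficiency = (output power / input power) * 100
eta = (225.7 / 256.4) * 100
eta = 88.03%

88.03


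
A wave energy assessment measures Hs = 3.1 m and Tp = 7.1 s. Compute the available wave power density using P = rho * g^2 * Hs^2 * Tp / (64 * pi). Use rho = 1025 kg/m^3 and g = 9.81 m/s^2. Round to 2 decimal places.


Apply wave power formula:
  g^2 = 9.81^2 = 96.2361
  Hs^2 = 3.1^2 = 9.61
  Numerator = rho * g^2 * Hs^2 * Tp = 1025 * 96.2361 * 9.61 * 7.1 = 6730442.47
  Denominator = 64 * pi = 201.0619
  P = 6730442.47 / 201.0619 = 33474.47 W/m

33474.47


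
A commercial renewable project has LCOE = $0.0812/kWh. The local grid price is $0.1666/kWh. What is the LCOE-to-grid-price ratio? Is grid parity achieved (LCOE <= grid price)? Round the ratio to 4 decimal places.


Compare LCOE to grid price:
  LCOE = $0.0812/kWh, Grid price = $0.1666/kWh
  Ratio = LCOE / grid_price = 0.0812 / 0.1666 = 0.4874
  Grid parity achieved (ratio <= 1)? yes

0.4874


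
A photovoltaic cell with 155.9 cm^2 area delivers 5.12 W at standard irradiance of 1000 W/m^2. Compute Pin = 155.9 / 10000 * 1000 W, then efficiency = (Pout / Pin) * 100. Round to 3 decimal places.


First compute the input power:
  Pin = area_cm2 / 10000 * G = 155.9 / 10000 * 1000 = 15.59 W
Then compute efficiency:
  Efficiency = (Pout / Pin) * 100 = (5.12 / 15.59) * 100
  Efficiency = 32.842%

32.842


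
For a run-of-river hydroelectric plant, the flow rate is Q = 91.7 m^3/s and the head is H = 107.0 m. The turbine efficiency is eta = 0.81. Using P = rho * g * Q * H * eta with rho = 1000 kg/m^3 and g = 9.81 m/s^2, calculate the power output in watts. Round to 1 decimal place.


Apply the hydropower formula P = rho * g * Q * H * eta
rho * g = 1000 * 9.81 = 9810.0
P = 9810.0 * 91.7 * 107.0 * 0.81
P = 77966338.6 W

77966338.6


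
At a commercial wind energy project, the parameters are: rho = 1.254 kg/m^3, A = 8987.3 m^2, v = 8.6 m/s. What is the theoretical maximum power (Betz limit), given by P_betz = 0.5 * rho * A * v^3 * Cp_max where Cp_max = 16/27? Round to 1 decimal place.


The Betz coefficient Cp_max = 16/27 = 0.5926
v^3 = 8.6^3 = 636.056
P_betz = 0.5 * rho * A * v^3 * Cp_max
P_betz = 0.5 * 1.254 * 8987.3 * 636.056 * 0.5926
P_betz = 2123969.9 W

2123969.9


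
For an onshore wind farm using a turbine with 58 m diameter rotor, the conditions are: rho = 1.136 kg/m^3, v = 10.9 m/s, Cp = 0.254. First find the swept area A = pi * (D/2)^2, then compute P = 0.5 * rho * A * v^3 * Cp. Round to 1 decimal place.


Step 1 -- Compute swept area:
  A = pi * (D/2)^2 = pi * (58/2)^2 = 2642.08 m^2
Step 2 -- Apply wind power equation:
  P = 0.5 * rho * A * v^3 * Cp
  v^3 = 10.9^3 = 1295.029
  P = 0.5 * 1.136 * 2642.08 * 1295.029 * 0.254
  P = 493636.7 W

493636.7


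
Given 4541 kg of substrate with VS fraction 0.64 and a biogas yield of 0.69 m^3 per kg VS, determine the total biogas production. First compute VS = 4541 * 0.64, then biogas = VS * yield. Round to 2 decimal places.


Compute volatile solids:
  VS = mass * VS_fraction = 4541 * 0.64 = 2906.24 kg
Calculate biogas volume:
  Biogas = VS * specific_yield = 2906.24 * 0.69
  Biogas = 2005.31 m^3

2005.31


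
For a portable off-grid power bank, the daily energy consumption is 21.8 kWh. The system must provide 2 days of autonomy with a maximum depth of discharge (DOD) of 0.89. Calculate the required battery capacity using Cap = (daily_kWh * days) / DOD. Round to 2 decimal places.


Total energy needed = daily * days = 21.8 * 2 = 43.6 kWh
Account for depth of discharge:
  Cap = total_energy / DOD = 43.6 / 0.89
  Cap = 48.99 kWh

48.99


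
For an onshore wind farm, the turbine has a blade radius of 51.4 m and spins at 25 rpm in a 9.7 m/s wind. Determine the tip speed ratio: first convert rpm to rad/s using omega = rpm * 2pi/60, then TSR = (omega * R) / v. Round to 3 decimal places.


Convert rotational speed to rad/s:
  omega = 25 * 2 * pi / 60 = 2.618 rad/s
Compute tip speed:
  v_tip = omega * R = 2.618 * 51.4 = 134.565 m/s
Tip speed ratio:
  TSR = v_tip / v_wind = 134.565 / 9.7 = 13.873

13.873


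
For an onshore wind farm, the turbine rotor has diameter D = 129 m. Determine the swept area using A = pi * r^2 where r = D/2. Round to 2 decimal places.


Compute the rotor radius:
  r = D / 2 = 129 / 2 = 64.5 m
Calculate swept area:
  A = pi * r^2 = pi * 64.5^2
  A = 13069.81 m^2

13069.81


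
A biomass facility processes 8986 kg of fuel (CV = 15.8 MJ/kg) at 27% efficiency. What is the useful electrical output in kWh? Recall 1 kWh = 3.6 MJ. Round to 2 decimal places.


Total energy = mass * CV = 8986 * 15.8 = 141978.8 MJ
Useful energy = total * eta = 141978.8 * 0.27 = 38334.28 MJ
Convert to kWh: 38334.28 / 3.6
Useful energy = 10648.41 kWh

10648.41


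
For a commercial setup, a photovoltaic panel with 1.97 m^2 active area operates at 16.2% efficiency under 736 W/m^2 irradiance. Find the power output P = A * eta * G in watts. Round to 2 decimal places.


Use the solar power formula P = A * eta * G.
Given: A = 1.97 m^2, eta = 0.162, G = 736 W/m^2
P = 1.97 * 0.162 * 736
P = 234.89 W

234.89


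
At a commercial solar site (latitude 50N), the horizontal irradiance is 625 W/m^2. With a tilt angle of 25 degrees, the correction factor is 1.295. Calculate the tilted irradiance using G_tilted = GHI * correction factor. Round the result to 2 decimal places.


Identify the given values:
  GHI = 625 W/m^2, tilt correction factor = 1.295
Apply the formula G_tilted = GHI * factor:
  G_tilted = 625 * 1.295
  G_tilted = 809.38 W/m^2

809.38


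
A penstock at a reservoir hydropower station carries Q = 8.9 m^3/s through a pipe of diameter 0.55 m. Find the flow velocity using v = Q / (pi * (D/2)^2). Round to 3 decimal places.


Compute pipe cross-sectional area:
  A = pi * (D/2)^2 = pi * (0.55/2)^2 = 0.2376 m^2
Calculate velocity:
  v = Q / A = 8.9 / 0.2376
  v = 37.461 m/s

37.461


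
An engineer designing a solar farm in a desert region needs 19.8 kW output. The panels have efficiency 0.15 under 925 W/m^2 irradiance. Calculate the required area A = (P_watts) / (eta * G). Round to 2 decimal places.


Convert target power to watts: P = 19.8 * 1000 = 19800.0 W
Compute denominator: eta * G = 0.15 * 925 = 138.75
Required area A = P / (eta * G) = 19800.0 / 138.75
A = 142.70 m^2

142.70


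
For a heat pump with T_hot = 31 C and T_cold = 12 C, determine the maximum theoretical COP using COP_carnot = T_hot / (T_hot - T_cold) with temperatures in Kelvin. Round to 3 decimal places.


Convert to Kelvin:
  T_hot = 31 + 273.15 = 304.15 K
  T_cold = 12 + 273.15 = 285.15 K
Apply Carnot COP formula:
  COP = T_hot_K / (T_hot_K - T_cold_K) = 304.15 / 19.0
  COP = 16.008

16.008


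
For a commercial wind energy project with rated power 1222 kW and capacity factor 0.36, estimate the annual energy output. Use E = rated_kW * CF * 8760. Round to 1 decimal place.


Annual energy = rated_kW * capacity_factor * hours_per_year
Given: P_rated = 1222 kW, CF = 0.36, hours = 8760
E = 1222 * 0.36 * 8760
E = 3853699.2 kWh

3853699.2


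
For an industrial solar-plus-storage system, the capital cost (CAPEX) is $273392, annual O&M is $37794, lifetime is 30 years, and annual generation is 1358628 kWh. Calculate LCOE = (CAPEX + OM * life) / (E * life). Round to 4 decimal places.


Total cost = CAPEX + OM * lifetime = 273392 + 37794 * 30 = 273392 + 1133820 = 1407212
Total generation = annual * lifetime = 1358628 * 30 = 40758840 kWh
LCOE = 1407212 / 40758840
LCOE = 0.0345 $/kWh

0.0345


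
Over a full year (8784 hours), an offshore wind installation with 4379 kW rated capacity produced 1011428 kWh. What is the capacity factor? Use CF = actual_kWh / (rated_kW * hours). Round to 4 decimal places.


Capacity factor = actual output / maximum possible output
Maximum possible = rated * hours = 4379 * 8784 = 38465136 kWh
CF = 1011428 / 38465136
CF = 0.0263

0.0263


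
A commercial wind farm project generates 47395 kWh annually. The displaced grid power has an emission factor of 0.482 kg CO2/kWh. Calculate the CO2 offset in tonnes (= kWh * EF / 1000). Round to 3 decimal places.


CO2 offset in kg = generation * emission_factor
CO2 offset = 47395 * 0.482 = 22844.39 kg
Convert to tonnes:
  CO2 offset = 22844.39 / 1000 = 22.844 tonnes

22.844


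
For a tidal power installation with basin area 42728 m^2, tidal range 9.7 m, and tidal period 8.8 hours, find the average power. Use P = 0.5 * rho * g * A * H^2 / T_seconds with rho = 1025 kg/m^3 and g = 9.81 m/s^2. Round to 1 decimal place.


Convert period to seconds: T = 8.8 * 3600 = 31680.0 s
H^2 = 9.7^2 = 94.09
P = 0.5 * rho * g * A * H^2 / T
P = 0.5 * 1025 * 9.81 * 42728 * 94.09 / 31680.0
P = 638019.2 W

638019.2


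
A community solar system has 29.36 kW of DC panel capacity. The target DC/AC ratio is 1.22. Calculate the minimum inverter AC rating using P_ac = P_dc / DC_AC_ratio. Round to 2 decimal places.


The inverter AC capacity is determined by the DC/AC ratio.
Given: P_dc = 29.36 kW, DC/AC ratio = 1.22
P_ac = P_dc / ratio = 29.36 / 1.22
P_ac = 24.07 kW

24.07


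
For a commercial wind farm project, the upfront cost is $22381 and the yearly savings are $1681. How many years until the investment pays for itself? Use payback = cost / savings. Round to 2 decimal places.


Simple payback period = initial cost / annual savings
Payback = 22381 / 1681
Payback = 13.31 years

13.31


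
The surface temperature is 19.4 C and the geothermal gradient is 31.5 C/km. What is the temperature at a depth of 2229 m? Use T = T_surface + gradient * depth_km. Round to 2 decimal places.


Convert depth to km: 2229 / 1000 = 2.229 km
Temperature increase = gradient * depth_km = 31.5 * 2.229 = 70.21 C
Temperature at depth = T_surface + delta_T = 19.4 + 70.21
T = 89.61 C

89.61


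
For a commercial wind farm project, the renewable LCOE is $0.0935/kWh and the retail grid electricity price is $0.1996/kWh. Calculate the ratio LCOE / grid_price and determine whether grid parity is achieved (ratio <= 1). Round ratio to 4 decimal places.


Compare LCOE to grid price:
  LCOE = $0.0935/kWh, Grid price = $0.1996/kWh
  Ratio = LCOE / grid_price = 0.0935 / 0.1996 = 0.4684
  Grid parity achieved (ratio <= 1)? yes

0.4684


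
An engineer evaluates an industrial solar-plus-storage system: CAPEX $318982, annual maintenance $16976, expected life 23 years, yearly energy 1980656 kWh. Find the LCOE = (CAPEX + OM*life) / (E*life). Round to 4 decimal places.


Total cost = CAPEX + OM * lifetime = 318982 + 16976 * 23 = 318982 + 390448 = 709430
Total generation = annual * lifetime = 1980656 * 23 = 45555088 kWh
LCOE = 709430 / 45555088
LCOE = 0.0156 $/kWh

0.0156


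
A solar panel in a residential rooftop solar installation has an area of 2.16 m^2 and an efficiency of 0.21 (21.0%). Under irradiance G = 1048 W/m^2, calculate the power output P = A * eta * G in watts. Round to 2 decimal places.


Use the solar power formula P = A * eta * G.
Given: A = 2.16 m^2, eta = 0.21, G = 1048 W/m^2
P = 2.16 * 0.21 * 1048
P = 475.37 W

475.37


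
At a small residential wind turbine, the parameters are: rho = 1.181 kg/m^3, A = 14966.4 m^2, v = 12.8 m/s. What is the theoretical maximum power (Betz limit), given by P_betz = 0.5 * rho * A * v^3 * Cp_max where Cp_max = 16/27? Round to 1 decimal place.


The Betz coefficient Cp_max = 16/27 = 0.5926
v^3 = 12.8^3 = 2097.152
P_betz = 0.5 * rho * A * v^3 * Cp_max
P_betz = 0.5 * 1.181 * 14966.4 * 2097.152 * 0.5926
P_betz = 10983060.5 W

10983060.5


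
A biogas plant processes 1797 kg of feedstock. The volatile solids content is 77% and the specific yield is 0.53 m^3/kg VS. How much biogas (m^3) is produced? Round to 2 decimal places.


Compute volatile solids:
  VS = mass * VS_fraction = 1797 * 0.77 = 1383.69 kg
Calculate biogas volume:
  Biogas = VS * specific_yield = 1383.69 * 0.53
  Biogas = 733.36 m^3

733.36


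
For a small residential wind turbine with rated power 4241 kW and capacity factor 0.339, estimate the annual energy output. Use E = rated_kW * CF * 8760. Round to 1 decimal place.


Annual energy = rated_kW * capacity_factor * hours_per_year
Given: P_rated = 4241 kW, CF = 0.339, hours = 8760
E = 4241 * 0.339 * 8760
E = 12594243.2 kWh

12594243.2


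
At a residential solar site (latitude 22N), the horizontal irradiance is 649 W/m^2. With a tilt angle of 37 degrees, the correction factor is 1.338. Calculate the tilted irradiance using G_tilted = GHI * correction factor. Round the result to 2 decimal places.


Identify the given values:
  GHI = 649 W/m^2, tilt correction factor = 1.338
Apply the formula G_tilted = GHI * factor:
  G_tilted = 649 * 1.338
  G_tilted = 868.36 W/m^2

868.36


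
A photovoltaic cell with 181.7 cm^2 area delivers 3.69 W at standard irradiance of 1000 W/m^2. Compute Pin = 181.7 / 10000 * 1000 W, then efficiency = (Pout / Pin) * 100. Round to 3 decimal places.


First compute the input power:
  Pin = area_cm2 / 10000 * G = 181.7 / 10000 * 1000 = 18.17 W
Then compute efficiency:
  Efficiency = (Pout / Pin) * 100 = (3.69 / 18.17) * 100
  Efficiency = 20.308%

20.308


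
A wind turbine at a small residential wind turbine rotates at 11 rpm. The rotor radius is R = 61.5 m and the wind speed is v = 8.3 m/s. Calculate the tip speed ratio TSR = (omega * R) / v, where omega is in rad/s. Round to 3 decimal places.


Convert rotational speed to rad/s:
  omega = 11 * 2 * pi / 60 = 1.1519 rad/s
Compute tip speed:
  v_tip = omega * R = 1.1519 * 61.5 = 70.843 m/s
Tip speed ratio:
  TSR = v_tip / v_wind = 70.843 / 8.3 = 8.535

8.535


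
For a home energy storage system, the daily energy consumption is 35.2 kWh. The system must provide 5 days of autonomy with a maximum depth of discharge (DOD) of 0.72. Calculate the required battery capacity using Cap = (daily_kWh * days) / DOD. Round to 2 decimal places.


Total energy needed = daily * days = 35.2 * 5 = 176.0 kWh
Account for depth of discharge:
  Cap = total_energy / DOD = 176.0 / 0.72
  Cap = 244.44 kWh

244.44


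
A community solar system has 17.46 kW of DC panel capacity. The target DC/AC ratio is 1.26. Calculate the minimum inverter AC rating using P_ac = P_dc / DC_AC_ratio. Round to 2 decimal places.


The inverter AC capacity is determined by the DC/AC ratio.
Given: P_dc = 17.46 kW, DC/AC ratio = 1.26
P_ac = P_dc / ratio = 17.46 / 1.26
P_ac = 13.86 kW

13.86


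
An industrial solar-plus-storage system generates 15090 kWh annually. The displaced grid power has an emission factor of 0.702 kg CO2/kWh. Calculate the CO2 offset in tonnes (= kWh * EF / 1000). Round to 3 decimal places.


CO2 offset in kg = generation * emission_factor
CO2 offset = 15090 * 0.702 = 10593.18 kg
Convert to tonnes:
  CO2 offset = 10593.18 / 1000 = 10.593 tonnes

10.593


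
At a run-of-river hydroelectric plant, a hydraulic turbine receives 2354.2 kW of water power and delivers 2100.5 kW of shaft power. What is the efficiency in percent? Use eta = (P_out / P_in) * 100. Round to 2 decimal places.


Turbine efficiency = (output power / input power) * 100
eta = (2100.5 / 2354.2) * 100
eta = 89.22%

89.22


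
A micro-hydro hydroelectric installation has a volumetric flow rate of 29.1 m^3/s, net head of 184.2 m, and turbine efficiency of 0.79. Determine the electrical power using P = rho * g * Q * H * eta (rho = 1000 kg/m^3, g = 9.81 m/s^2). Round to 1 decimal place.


Apply the hydropower formula P = rho * g * Q * H * eta
rho * g = 1000 * 9.81 = 9810.0
P = 9810.0 * 29.1 * 184.2 * 0.79
P = 41541169.0 W

41541169.0


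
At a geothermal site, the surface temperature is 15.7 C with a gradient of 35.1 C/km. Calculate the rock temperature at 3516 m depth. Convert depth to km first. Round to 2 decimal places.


Convert depth to km: 3516 / 1000 = 3.516 km
Temperature increase = gradient * depth_km = 35.1 * 3.516 = 123.41 C
Temperature at depth = T_surface + delta_T = 15.7 + 123.41
T = 139.11 C

139.11


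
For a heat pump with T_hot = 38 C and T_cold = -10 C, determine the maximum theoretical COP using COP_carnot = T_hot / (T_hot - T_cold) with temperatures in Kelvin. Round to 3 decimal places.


Convert to Kelvin:
  T_hot = 38 + 273.15 = 311.15 K
  T_cold = -10 + 273.15 = 263.15 K
Apply Carnot COP formula:
  COP = T_hot_K / (T_hot_K - T_cold_K) = 311.15 / 48.0
  COP = 6.482

6.482


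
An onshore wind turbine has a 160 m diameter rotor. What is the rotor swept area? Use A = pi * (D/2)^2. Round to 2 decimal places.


Compute the rotor radius:
  r = D / 2 = 160 / 2 = 80.0 m
Calculate swept area:
  A = pi * r^2 = pi * 80.0^2
  A = 20106.19 m^2

20106.19


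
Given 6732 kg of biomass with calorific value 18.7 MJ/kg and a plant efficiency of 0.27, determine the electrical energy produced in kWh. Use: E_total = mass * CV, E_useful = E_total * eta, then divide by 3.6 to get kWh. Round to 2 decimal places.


Total energy = mass * CV = 6732 * 18.7 = 125888.4 MJ
Useful energy = total * eta = 125888.4 * 0.27 = 33989.87 MJ
Convert to kWh: 33989.87 / 3.6
Useful energy = 9441.63 kWh

9441.63


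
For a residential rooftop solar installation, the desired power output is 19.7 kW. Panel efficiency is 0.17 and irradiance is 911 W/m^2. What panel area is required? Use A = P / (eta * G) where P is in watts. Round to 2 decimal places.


Convert target power to watts: P = 19.7 * 1000 = 19700.0 W
Compute denominator: eta * G = 0.17 * 911 = 154.87
Required area A = P / (eta * G) = 19700.0 / 154.87
A = 127.20 m^2

127.20


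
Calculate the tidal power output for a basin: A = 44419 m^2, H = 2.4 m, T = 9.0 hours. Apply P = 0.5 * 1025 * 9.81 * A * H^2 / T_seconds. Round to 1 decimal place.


Convert period to seconds: T = 9.0 * 3600 = 32400.0 s
H^2 = 2.4^2 = 5.76
P = 0.5 * rho * g * A * H^2 / T
P = 0.5 * 1025 * 9.81 * 44419 * 5.76 / 32400.0
P = 39701.7 W

39701.7


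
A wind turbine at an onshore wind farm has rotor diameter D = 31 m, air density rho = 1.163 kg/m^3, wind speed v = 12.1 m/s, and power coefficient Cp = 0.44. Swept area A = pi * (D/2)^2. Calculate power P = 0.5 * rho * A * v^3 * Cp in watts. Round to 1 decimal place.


Step 1 -- Compute swept area:
  A = pi * (D/2)^2 = pi * (31/2)^2 = 754.77 m^2
Step 2 -- Apply wind power equation:
  P = 0.5 * rho * A * v^3 * Cp
  v^3 = 12.1^3 = 1771.561
  P = 0.5 * 1.163 * 754.77 * 1771.561 * 0.44
  P = 342114.7 W

342114.7
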